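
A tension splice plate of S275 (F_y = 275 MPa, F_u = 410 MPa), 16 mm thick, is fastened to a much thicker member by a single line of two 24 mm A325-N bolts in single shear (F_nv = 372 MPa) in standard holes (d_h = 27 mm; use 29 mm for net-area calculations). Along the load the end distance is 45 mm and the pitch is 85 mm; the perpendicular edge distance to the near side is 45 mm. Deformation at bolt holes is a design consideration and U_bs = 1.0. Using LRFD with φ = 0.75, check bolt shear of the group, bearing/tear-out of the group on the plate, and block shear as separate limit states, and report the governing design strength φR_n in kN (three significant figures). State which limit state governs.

252 kN (bolt shear governs)

Bolt shear: A_b = π·24²/4 = 452.4 mm²; R_n = 372 × 452.4 × 2 × 1 / 1000 = 336.6 kN → 0.75 × 336.6 = 252 kN.
Bearing: edge l_c = 31.5, r_n = 248 kN; interior l_c = 58, r_n = 377.9 kN; R_n = 248 + 1·377.9 = 625.8 kN → 469 kN.
Block shear: A_gv = 2080, A_nv = 1384, A_nt = 488 mm²; R_n = min(0.6F_uA_nv, 0.6F_yA_gv) + U_bs·F_u·A_nt = 540.5 kN → 405 kN.
Bolt shear governs: 252 kN.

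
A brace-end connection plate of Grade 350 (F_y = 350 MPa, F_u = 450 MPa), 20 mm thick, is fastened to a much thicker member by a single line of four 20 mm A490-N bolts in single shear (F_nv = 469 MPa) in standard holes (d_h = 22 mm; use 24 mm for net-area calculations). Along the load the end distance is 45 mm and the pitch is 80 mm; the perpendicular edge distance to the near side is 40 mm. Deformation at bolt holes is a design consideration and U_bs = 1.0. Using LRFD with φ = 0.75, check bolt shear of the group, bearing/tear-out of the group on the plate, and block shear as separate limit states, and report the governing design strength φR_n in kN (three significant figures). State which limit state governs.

Bolt shear: A_b = π·20²/4 = 314.2 mm²; R_n = 469 × 314.2 × 4 × 1 / 1000 = 589.4 kN → 0.75 × 589.4 = 442 kN.
Bearing: edge l_c = 34, r_n = 367.2 kN; interior l_c = 58, r_n = 432 kN; R_n = 367.2 + 3·432 = 1663 kN → 1250 kN.
Block shear: A_gv = 5700, A_nv = 4020, A_nt = 560 mm²; R_n = min(0.6F_uA_nv, 0.6F_yA_gv) + U_bs·F_u·A_nt = 1337 kN → 1000 kN.
Bolt shear governs: 442 kN.

442 kN (bolt shear governs)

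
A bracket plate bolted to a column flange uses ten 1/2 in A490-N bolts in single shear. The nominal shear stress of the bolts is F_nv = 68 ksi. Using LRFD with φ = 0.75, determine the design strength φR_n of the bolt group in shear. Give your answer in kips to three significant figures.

100 kips

A_b = π × 0.5² / 4 = 0.1963 in².
R_n = F_nv · A_b · n · n_s = 68 × 0.1963 × 10 × 1 = 133.5 kips.
Design strength φR_n = 0.75 × 133.5 = 100 kips.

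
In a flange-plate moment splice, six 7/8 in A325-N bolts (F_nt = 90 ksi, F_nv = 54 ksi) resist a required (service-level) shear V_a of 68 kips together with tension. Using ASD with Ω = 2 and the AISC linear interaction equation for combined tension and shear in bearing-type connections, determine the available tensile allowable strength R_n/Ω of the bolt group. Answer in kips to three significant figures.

97.7 kips

A_b = π·0.875²/4 = 0.6013 in²; f_rv = 68 / (6 × 0.6013) = 18.85 ksi.
F'_nt = 1.3 F_nt − (Ω F_nt / F_nv) f_rv = 1.3·90 − (2·90/54)·18.85 = 54.18 ksi, capped at F_nt → F'_nt = 54.18 ksi.
R_n = F'_nt · A_b · n = 54.18 × 0.6013 × 6 = 195.5 kips.
Allowable strength R_n/Ω = 195.5 / 2 = 97.7 kips.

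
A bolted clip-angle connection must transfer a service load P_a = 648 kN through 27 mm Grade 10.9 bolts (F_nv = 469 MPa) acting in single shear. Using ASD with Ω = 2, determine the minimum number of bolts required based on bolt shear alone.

5 bolts

A_b = π·27²/4 = 572.6 mm².
Per-bolt allowable strength R_n/Ω = 469 × 572.6 × 1 / 1000 / 2 = 134.3 kN.
n ≥ 648 / 134.3 = 4.826 → use 5 bolts.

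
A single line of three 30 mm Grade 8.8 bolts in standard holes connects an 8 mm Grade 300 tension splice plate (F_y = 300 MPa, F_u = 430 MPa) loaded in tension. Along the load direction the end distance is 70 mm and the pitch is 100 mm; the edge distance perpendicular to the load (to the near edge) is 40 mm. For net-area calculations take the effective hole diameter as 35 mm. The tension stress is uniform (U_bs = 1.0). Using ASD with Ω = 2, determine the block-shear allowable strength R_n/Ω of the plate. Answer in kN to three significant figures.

Shear plane L_v = 70 + 2·100 = 270 mm; A_gv = 270 × 8 = 2160 mm².
A_nv = (270 − 2.5·35) × 8 = 1460 mm².
A_nt = (40 − 0.5·35) × 8 = 180 mm².
0.6 F_u A_nv = 376.7 kN; 0.6 F_y A_gv = 388.8 kN → shear rupture governs the shear term.
R_n = 376.7 + 1.0 × 430 × 180 / 1000 = 454.1 kN.
Allowable strength R_n/Ω = 454.1 / 2 = 227 kN.

227 kN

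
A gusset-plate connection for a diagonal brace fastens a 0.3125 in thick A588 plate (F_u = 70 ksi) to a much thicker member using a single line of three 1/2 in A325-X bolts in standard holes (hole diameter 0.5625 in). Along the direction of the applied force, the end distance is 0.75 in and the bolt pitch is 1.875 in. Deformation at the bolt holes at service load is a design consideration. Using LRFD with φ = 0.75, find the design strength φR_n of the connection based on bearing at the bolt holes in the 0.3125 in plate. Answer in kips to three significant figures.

Per bolt r_n = 1.2 l_c t F_u ≤ 2.4 d t F_u; upper limit = 2.4 × 0.5 × 0.3125 × 70 = 26.25 kips.
Edge bolt: l_c = 0.75 − 0.5625/2 = 0.4688 in → 1.2 × 0.4688 × 0.3125 × 70 = 12.3 → r_n = 12.3 kips.
Interior bolts: l_c = 1.875 − 0.5625 = 1.312 in → 1.2 × 1.312 × 0.3125 × 70 = 34.45 → r_n = 26.25 kips.
R_n = 1 × 12.3 + 2 × 26.25 = 64.8 kips.
Design strength φR_n = 0.75 × 64.8 = 48.6 kips.

48.6 kips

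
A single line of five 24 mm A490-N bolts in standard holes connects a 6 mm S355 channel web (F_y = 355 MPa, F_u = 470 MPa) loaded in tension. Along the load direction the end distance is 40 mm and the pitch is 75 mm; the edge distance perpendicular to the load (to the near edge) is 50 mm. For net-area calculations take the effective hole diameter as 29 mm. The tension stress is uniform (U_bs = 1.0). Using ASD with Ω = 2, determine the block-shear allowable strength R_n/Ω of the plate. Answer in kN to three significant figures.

227 kN

Shear plane L_v = 40 + 4·75 = 340 mm; A_gv = 340 × 6 = 2040 mm².
A_nv = (340 − 4.5·29) × 6 = 1257 mm².
A_nt = (50 − 0.5·29) × 6 = 213 mm².
0.6 F_u A_nv = 354.5 kN; 0.6 F_y A_gv = 434.5 kN → shear rupture governs the shear term.
R_n = 354.5 + 1.0 × 470 × 213 / 1000 = 454.6 kN.
Allowable strength R_n/Ω = 454.6 / 2 = 227 kN.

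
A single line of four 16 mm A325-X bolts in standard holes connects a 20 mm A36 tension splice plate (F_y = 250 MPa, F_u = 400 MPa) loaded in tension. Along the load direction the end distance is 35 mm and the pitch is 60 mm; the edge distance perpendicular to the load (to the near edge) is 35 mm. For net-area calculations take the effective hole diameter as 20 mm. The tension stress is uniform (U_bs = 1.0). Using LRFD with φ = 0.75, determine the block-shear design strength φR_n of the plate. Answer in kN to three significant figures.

634 kN

Shear plane L_v = 35 + 3·60 = 215 mm; A_gv = 215 × 20 = 4300 mm².
A_nv = (215 − 3.5·20) × 20 = 2900 mm².
A_nt = (35 − 0.5·20) × 20 = 500 mm².
0.6 F_u A_nv = 696 kN; 0.6 F_y A_gv = 645 kN → shear yielding governs the shear term.
R_n = 645 + 1.0 × 400 × 500 / 1000 = 845 kN.
Design strength φR_n = 0.75 × 845 = 634 kN.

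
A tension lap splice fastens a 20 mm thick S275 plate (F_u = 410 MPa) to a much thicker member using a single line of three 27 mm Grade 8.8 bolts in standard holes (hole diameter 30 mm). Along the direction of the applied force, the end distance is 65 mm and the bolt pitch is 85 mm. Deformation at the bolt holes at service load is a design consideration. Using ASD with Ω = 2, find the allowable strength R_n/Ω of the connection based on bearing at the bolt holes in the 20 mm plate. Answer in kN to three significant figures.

777 kN

Per bolt r_n = 1.2 l_c t F_u ≤ 2.4 d t F_u; upper limit = 2.4 × 27 × 20 × 410 / 1000 = 531.4 kN.
Edge bolt: l_c = 65 − 30/2 = 50 mm → 1.2 × 50 × 20 × 410 / 1000 = 492 → r_n = 492 kN.
Interior bolts: l_c = 85 − 30 = 55 mm → 1.2 × 55 × 20 × 410 / 1000 = 541.2 → r_n = 531.4 kN.
R_n = 1 × 492 + 2 × 531.4 = 1555 kN.
Allowable strength R_n/Ω = 1555 / 2 = 777 kN.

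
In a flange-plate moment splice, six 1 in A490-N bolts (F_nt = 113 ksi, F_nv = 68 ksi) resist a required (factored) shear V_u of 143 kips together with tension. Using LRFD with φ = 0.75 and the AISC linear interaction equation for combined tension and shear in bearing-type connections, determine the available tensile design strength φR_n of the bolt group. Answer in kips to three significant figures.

282 kips

A_b = π·1²/4 = 0.7854 in²; f_rv = 143 / (6 × 0.7854) = 30.35 ksi.
F'_nt = 1.3 F_nt − (F_nt / φF_nv) f_rv = 1.3·113 − (113/(0.75·68))·30.35 = 79.66 ksi, capped at F_nt → F'_nt = 79.66 ksi.
R_n = F'_nt · A_b · n = 79.66 × 0.7854 × 6 = 375.4 kips.
Design strength φR_n = 0.75 × 375.4 = 282 kips.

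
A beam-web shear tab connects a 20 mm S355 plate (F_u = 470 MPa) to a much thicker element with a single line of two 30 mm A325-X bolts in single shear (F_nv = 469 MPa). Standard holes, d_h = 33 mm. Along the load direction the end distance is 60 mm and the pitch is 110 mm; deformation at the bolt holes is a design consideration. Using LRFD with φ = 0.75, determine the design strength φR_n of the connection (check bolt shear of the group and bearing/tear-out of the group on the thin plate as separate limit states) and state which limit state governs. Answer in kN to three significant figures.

497 kN (bolt shear governs)

Bolt shear: A_b = π·30²/4 = 706.9 mm²; R_n = 469 × 706.9 × 2 × 1 / 1000 = 663 kN → 0.75 × 663 = 497 kN.
Bearing (1.2 l_c t F_u ≤ 2.4 d t F_u): upper limit = 2.4·30·20·470 / 1000 = 676.8 kN.
  Edge l_c = 60 − 33/2 = 43.5 → r_n = 490.7 kN; interior l_c = 110 − 33 = 77 → r_n = 676.8 kN.
  R_n,bearing = 1·490.7 + 1·676.8 = 1167 kN → 0.75 × 1167 = 876 kN.
Bolt shear governs: 497 kN.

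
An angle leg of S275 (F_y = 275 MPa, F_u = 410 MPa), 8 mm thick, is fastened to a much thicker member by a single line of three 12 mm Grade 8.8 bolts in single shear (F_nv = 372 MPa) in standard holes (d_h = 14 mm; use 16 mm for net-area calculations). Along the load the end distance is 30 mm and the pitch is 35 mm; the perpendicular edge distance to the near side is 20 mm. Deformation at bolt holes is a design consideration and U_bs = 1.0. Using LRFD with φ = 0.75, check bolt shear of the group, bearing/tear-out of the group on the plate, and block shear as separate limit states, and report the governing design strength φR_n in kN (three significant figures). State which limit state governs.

94.7 kN (bolt shear governs)

Bolt shear: A_b = π·12²/4 = 113.1 mm²; R_n = 372 × 113.1 × 3 × 1 / 1000 = 126.2 kN → 0.75 × 126.2 = 94.7 kN.
Bearing: edge l_c = 23, r_n = 90.53 kN; interior l_c = 21, r_n = 82.66 kN; R_n = 90.53 + 2·82.66 = 255.8 kN → 192 kN.
Block shear: A_gv = 800, A_nv = 480, A_nt = 96 mm²; R_n = min(0.6F_uA_nv, 0.6F_yA_gv) + U_bs·F_u·A_nt = 157.4 kN → 118 kN.
Bolt shear governs: 94.7 kN.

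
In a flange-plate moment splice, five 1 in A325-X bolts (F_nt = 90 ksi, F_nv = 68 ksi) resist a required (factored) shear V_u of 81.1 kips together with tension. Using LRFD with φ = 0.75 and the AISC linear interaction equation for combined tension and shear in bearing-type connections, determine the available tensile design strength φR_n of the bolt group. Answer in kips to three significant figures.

A_b = π·1²/4 = 0.7854 in²; f_rv = 81.1 / (5 × 0.7854) = 20.65 ksi.
F'_nt = 1.3 F_nt − (F_nt / φF_nv) f_rv = 1.3·90 − (90/(0.75·68))·20.65 = 80.56 ksi, capped at F_nt → F'_nt = 80.56 ksi.
R_n = F'_nt · A_b · n = 80.56 × 0.7854 × 5 = 316.3 kips.
Design strength φR_n = 0.75 × 316.3 = 237 kips.

237 kips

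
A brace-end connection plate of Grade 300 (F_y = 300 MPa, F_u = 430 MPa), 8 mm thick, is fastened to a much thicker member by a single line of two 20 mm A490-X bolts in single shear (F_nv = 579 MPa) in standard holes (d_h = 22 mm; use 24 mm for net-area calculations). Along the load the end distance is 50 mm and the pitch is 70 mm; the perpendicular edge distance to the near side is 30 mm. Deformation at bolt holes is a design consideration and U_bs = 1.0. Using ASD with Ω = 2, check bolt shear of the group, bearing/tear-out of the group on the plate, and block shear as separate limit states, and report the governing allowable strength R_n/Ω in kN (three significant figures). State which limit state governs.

Bolt shear: A_b = π·20²/4 = 314.2 mm²; R_n = 579 × 314.2 × 2 × 1 / 1000 = 363.8 kN → 363.8 / 2 = 182 kN.
Bearing: edge l_c = 39, r_n = 161 kN; interior l_c = 48, r_n = 165.1 kN; R_n = 161 + 1·165.1 = 326.1 kN → 163 kN.
Block shear: A_gv = 960, A_nv = 672, A_nt = 144 mm²; R_n = min(0.6F_uA_nv, 0.6F_yA_gv) + U_bs·F_u·A_nt = 234.7 kN → 117 kN.
Block shear governs: 117 kN.

117 kN (block shear governs)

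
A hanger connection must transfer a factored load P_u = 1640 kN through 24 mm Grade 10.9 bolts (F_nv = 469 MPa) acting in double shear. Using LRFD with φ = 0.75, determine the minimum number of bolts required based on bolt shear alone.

A_b = π·24²/4 = 452.4 mm².
Per-bolt design strength φR_n = 0.75 × 469 × 452.4 × 2 / 1000 = 318.3 kN.
n ≥ 1640 / 318.3 = 5.153 → use 6 bolts.

6 bolts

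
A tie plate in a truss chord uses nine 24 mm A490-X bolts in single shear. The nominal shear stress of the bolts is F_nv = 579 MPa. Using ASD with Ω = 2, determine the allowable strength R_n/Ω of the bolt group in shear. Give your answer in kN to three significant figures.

1180 kN

A_b = π × 24² / 4 = 452.4 mm².
R_n = F_nv · A_b · n · n_s = 579 × 452.4 × 9 × 1 / 1000 = 2357 kN.
Allowable strength R_n/Ω = 2357 / 2 = 1180 kN.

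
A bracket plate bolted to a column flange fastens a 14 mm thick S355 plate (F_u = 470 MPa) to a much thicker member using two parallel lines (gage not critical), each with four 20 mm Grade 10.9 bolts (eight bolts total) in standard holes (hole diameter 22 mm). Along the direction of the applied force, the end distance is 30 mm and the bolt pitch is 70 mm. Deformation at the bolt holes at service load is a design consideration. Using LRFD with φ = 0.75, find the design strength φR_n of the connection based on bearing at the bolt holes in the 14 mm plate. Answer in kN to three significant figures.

1650 kN

Per bolt r_n = 1.2 l_c t F_u ≤ 2.4 d t F_u; upper limit = 2.4 × 20 × 14 × 470 / 1000 = 315.8 kN.
Edge bolt: l_c = 30 − 22/2 = 19 mm → 1.2 × 19 × 14 × 470 / 1000 = 150 → r_n = 150 kN.
Interior bolts: l_c = 70 − 22 = 48 mm → 1.2 × 48 × 14 × 470 / 1000 = 379 → r_n = 315.8 kN.
R_n = 2 × 150 + 6 × 315.8 = 2195 kN.
Design strength φR_n = 0.75 × 2195 = 1650 kN.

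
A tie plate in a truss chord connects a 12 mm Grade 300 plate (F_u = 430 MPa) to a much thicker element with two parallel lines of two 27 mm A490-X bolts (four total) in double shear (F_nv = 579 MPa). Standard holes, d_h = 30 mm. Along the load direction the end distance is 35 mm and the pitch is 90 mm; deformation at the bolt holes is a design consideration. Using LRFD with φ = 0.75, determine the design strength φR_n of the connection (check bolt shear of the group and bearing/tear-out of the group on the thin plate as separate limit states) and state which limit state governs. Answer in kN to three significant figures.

Bolt shear: A_b = π·27²/4 = 572.6 mm²; R_n = 579 × 572.6 × 4 × 2 / 1000 = 2652 kN → 0.75 × 2652 = 1990 kN.
Bearing (1.2 l_c t F_u ≤ 2.4 d t F_u): upper limit = 2.4·27·12·430 / 1000 = 334.4 kN.
  Edge l_c = 35 − 30/2 = 20 → r_n = 123.8 kN; interior l_c = 90 − 30 = 60 → r_n = 334.4 kN.
  R_n,bearing = 2·123.8 + 2·334.4 = 916.4 kN → 0.75 × 916.4 = 687 kN.
Bearing governs: 687 kN.

687 kN (bearing governs)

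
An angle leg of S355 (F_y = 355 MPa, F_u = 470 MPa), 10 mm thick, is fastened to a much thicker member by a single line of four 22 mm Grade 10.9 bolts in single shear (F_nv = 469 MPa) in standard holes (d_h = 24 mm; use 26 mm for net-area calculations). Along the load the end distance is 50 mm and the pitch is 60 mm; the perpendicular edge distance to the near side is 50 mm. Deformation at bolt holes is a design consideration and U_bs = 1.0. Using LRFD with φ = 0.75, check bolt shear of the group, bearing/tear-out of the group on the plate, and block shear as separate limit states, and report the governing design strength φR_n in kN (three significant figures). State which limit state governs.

Bolt shear: A_b = π·22²/4 = 380.1 mm²; R_n = 469 × 380.1 × 4 × 1 / 1000 = 713.1 kN → 0.75 × 713.1 = 535 kN.
Bearing: edge l_c = 38, r_n = 214.3 kN; interior l_c = 36, r_n = 203 kN; R_n = 214.3 + 3·203 = 823.4 kN → 618 kN.
Block shear: A_gv = 2300, A_nv = 1390, A_nt = 370 mm²; R_n = min(0.6F_uA_nv, 0.6F_yA_gv) + U_bs·F_u·A_nt = 565.9 kN → 424 kN.
Block shear governs: 424 kN.

424 kN (block shear governs)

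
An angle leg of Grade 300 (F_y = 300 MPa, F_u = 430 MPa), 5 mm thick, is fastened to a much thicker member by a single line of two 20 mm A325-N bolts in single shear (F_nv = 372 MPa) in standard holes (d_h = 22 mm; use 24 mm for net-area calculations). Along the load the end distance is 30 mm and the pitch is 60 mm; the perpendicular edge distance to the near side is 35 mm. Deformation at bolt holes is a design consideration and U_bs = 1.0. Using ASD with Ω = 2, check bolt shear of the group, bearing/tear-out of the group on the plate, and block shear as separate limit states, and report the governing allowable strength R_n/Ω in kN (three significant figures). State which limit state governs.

Bolt shear: A_b = π·20²/4 = 314.2 mm²; R_n = 372 × 314.2 × 2 × 1 / 1000 = 233.7 kN → 233.7 / 2 = 117 kN.
Bearing: edge l_c = 19, r_n = 49.02 kN; interior l_c = 38, r_n = 98.04 kN; R_n = 49.02 + 1·98.04 = 147.1 kN → 73.5 kN.
Block shear: A_gv = 450, A_nv = 270, A_nt = 115 mm²; R_n = min(0.6F_uA_nv, 0.6F_yA_gv) + U_bs·F_u·A_nt = 119.1 kN → 59.6 kN.
Block shear governs: 59.6 kN.

59.6 kN (block shear governs)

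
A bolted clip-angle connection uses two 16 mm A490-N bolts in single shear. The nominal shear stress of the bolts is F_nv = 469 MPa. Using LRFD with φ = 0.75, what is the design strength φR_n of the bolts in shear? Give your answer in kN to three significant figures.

141 kN

A_b = π × 16² / 4 = 201.1 mm².
R_n = F_nv · A_b · n · n_s = 469 × 201.1 × 2 × 1 / 1000 = 188.6 kN.
Design strength φR_n = 0.75 × 188.6 = 141 kN.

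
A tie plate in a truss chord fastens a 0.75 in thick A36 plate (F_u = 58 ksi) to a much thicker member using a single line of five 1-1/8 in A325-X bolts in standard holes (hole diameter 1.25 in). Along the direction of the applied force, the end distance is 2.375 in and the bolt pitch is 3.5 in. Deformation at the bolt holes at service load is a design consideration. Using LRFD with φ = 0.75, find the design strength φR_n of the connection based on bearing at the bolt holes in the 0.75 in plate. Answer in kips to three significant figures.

Per bolt r_n = 1.2 l_c t F_u ≤ 2.4 d t F_u; upper limit = 2.4 × 1.125 × 0.75 × 58 = 117.4 kips.
Edge bolt: l_c = 2.375 − 1.25/2 = 1.75 in → 1.2 × 1.75 × 0.75 × 58 = 91.35 → r_n = 91.35 kips.
Interior bolts: l_c = 3.5 − 1.25 = 2.25 in → 1.2 × 2.25 × 0.75 × 58 = 117.4 → r_n = 117.4 kips.
R_n = 1 × 91.35 + 4 × 117.4 = 561.1 kips.
Design strength φR_n = 0.75 × 561.1 = 421 kips.

421 kips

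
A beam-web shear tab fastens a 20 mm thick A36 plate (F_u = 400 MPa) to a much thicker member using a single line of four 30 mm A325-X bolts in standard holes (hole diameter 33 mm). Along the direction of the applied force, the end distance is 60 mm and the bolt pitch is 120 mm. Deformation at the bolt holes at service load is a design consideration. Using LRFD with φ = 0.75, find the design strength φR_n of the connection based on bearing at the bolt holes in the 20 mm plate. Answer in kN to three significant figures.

1610 kN

Per bolt r_n = 1.2 l_c t F_u ≤ 2.4 d t F_u; upper limit = 2.4 × 30 × 20 × 400 / 1000 = 576 kN.
Edge bolt: l_c = 60 − 33/2 = 43.5 mm → 1.2 × 43.5 × 20 × 400 / 1000 = 417.6 → r_n = 417.6 kN.
Interior bolts: l_c = 120 − 33 = 87 mm → 1.2 × 87 × 20 × 400 / 1000 = 835.2 → r_n = 576 kN.
R_n = 1 × 417.6 + 3 × 576 = 2146 kN.
Design strength φR_n = 0.75 × 2146 = 1610 kN.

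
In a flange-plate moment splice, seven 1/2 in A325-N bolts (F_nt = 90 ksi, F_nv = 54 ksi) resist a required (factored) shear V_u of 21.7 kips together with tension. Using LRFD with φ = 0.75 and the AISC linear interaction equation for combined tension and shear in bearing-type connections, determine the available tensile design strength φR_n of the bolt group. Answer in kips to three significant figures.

A_b = π·0.5²/4 = 0.1963 in²; f_rv = 21.7 / (7 × 0.1963) = 15.79 ksi.
F'_nt = 1.3 F_nt − (F_nt / φF_nv) f_rv = 1.3·90 − (90/(0.75·54))·15.79 = 81.92 ksi, capped at F_nt → F'_nt = 81.92 ksi.
R_n = F'_nt · A_b · n = 81.92 × 0.1963 × 7 = 112.6 kips.
Design strength φR_n = 0.75 × 112.6 = 84.4 kips.

84.4 kips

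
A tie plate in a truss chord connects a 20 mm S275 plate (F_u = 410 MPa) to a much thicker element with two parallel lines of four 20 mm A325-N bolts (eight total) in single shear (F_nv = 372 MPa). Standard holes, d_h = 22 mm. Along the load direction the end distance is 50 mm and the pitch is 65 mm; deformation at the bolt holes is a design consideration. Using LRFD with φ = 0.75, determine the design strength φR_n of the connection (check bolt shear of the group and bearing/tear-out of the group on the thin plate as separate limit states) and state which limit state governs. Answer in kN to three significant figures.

701 kN (bolt shear governs)

Bolt shear: A_b = π·20²/4 = 314.2 mm²; R_n = 372 × 314.2 × 8 × 1 / 1000 = 934.9 kN → 0.75 × 934.9 = 701 kN.
Bearing (1.2 l_c t F_u ≤ 2.4 d t F_u): upper limit = 2.4·20·20·410 / 1000 = 393.6 kN.
  Edge l_c = 50 − 22/2 = 39 → r_n = 383.8 kN; interior l_c = 65 − 22 = 43 → r_n = 393.6 kN.
  R_n,bearing = 2·383.8 + 6·393.6 = 3129 kN → 0.75 × 3129 = 2350 kN.
Bolt shear governs: 701 kN.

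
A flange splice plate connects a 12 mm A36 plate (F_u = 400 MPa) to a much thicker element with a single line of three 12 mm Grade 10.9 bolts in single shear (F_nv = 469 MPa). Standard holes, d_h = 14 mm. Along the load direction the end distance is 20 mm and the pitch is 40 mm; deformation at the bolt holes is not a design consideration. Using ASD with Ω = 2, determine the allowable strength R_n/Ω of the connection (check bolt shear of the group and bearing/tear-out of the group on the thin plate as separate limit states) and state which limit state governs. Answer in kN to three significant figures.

79.6 kN (bolt shear governs)

Bolt shear: A_b = π·12²/4 = 113.1 mm²; R_n = 469 × 113.1 × 3 × 1 / 1000 = 159.1 kN → 159.1 / 2 = 79.6 kN.
Bearing (1.5 l_c t F_u ≤ 3.0 d t F_u): upper limit = 3.0·12·12·400 / 1000 = 172.8 kN.
  Edge l_c = 20 − 14/2 = 13 → r_n = 93.6 kN; interior l_c = 40 − 14 = 26 → r_n = 172.8 kN.
  R_n,bearing = 1·93.6 + 2·172.8 = 439.2 kN → 439.2 / 2 = 220 kN.
Bolt shear governs: 79.6 kN.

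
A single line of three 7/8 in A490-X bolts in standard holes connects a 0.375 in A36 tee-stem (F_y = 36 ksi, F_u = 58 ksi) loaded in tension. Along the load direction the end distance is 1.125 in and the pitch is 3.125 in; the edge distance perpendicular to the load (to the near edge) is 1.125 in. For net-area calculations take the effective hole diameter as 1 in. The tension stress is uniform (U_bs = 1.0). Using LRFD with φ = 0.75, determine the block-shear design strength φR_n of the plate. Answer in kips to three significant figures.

55 kips

Shear plane L_v = 1.125 + 2·3.125 = 7.375 in; A_gv = 7.375 × 0.375 = 2.766 in².
A_nv = (7.375 − 2.5·1) × 0.375 = 1.828 in².
A_nt = (1.125 − 0.5·1) × 0.375 = 0.2344 in².
0.6 F_u A_nv = 63.62 kips; 0.6 F_y A_gv = 59.74 kips → shear yielding governs the shear term.
R_n = 59.74 + 1.0 × 58 × 0.2344 = 73.33 kips.
Design strength φR_n = 0.75 × 73.33 = 55 kips.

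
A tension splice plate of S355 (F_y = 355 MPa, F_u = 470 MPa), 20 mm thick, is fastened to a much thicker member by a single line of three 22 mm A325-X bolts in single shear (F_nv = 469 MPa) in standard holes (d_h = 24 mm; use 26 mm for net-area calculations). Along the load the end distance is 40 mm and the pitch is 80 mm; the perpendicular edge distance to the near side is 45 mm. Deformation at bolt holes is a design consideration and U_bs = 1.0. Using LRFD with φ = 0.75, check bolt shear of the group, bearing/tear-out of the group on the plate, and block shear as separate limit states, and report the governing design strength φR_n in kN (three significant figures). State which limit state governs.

401 kN (bolt shear governs)

Bolt shear: A_b = π·22²/4 = 380.1 mm²; R_n = 469 × 380.1 × 3 × 1 / 1000 = 534.8 kN → 0.75 × 534.8 = 401 kN.
Bearing: edge l_c = 28, r_n = 315.8 kN; interior l_c = 56, r_n = 496.3 kN; R_n = 315.8 + 2·496.3 = 1308 kN → 981 kN.
Block shear: A_gv = 4000, A_nv = 2700, A_nt = 640 mm²; R_n = min(0.6F_uA_nv, 0.6F_yA_gv) + U_bs·F_u·A_nt = 1062 kN → 797 kN.
Bolt shear governs: 401 kN.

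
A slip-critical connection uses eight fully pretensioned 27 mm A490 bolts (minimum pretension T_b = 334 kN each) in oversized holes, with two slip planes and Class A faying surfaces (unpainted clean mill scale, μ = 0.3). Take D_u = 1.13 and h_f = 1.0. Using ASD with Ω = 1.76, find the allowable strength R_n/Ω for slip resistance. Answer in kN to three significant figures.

R_n = μ · D_u · h_f · T_b · n_s · n_b = 0.3 × 1.13 × 1.0 × 334 × 2 × 8 = 1812 kN.
Allowable strength R_n/Ω = 1812 / 1.76 = 1030 kN.

1030 kN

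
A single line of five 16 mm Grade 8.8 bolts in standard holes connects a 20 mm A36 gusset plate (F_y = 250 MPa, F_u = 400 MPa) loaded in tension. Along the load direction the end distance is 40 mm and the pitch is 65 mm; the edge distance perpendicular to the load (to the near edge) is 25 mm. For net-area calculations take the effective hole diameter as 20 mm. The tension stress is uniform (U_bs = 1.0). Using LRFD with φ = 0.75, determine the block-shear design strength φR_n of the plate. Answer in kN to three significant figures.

765 kN

Shear plane L_v = 40 + 4·65 = 300 mm; A_gv = 300 × 20 = 6000 mm².
A_nv = (300 − 4.5·20) × 20 = 4200 mm².
A_nt = (25 − 0.5·20) × 20 = 300 mm².
0.6 F_u A_nv = 1008 kN; 0.6 F_y A_gv = 900 kN → shear yielding governs the shear term.
R_n = 900 + 1.0 × 400 × 300 / 1000 = 1020 kN.
Design strength φR_n = 0.75 × 1020 = 765 kN.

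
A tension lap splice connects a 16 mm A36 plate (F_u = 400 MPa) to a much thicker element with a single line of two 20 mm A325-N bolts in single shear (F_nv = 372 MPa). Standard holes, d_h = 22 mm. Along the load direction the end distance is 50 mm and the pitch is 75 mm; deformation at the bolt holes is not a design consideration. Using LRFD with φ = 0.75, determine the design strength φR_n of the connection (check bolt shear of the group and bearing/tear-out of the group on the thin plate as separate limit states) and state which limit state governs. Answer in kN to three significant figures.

Bolt shear: A_b = π·20²/4 = 314.2 mm²; R_n = 372 × 314.2 × 2 × 1 / 1000 = 233.7 kN → 0.75 × 233.7 = 175 kN.
Bearing (1.5 l_c t F_u ≤ 3.0 d t F_u): upper limit = 3.0·20·16·400 / 1000 = 384 kN.
  Edge l_c = 50 − 22/2 = 39 → r_n = 374.4 kN; interior l_c = 75 − 22 = 53 → r_n = 384 kN.
  R_n,bearing = 1·374.4 + 1·384 = 758.4 kN → 0.75 × 758.4 = 569 kN.
Bolt shear governs: 175 kN.

175 kN (bolt shear governs)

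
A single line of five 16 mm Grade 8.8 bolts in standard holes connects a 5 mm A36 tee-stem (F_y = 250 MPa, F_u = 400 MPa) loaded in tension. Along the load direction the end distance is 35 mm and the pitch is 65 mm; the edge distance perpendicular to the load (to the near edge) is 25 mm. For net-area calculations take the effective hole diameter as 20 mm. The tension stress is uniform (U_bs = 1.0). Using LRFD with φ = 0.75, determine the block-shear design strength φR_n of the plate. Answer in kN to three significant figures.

188 kN

Shear plane L_v = 35 + 4·65 = 295 mm; A_gv = 295 × 5 = 1475 mm².
A_nv = (295 − 4.5·20) × 5 = 1025 mm².
A_nt = (25 − 0.5·20) × 5 = 75 mm².
0.6 F_u A_nv = 246 kN; 0.6 F_y A_gv = 221.2 kN → shear yielding governs the shear term.
R_n = 221.2 + 1.0 × 400 × 75 / 1000 = 251.2 kN.
Design strength φR_n = 0.75 × 251.2 = 188 kN.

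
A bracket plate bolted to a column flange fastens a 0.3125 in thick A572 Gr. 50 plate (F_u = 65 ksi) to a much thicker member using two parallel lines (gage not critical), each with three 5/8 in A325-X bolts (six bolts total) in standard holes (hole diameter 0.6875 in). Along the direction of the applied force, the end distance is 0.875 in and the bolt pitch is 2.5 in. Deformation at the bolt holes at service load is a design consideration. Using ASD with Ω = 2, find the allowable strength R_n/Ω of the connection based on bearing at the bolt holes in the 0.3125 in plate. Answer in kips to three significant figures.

73.9 kips

Per bolt r_n = 1.2 l_c t F_u ≤ 2.4 d t F_u; upper limit = 2.4 × 0.625 × 0.3125 × 65 = 30.47 kips.
Edge bolt: l_c = 0.875 − 0.6875/2 = 0.5312 in → 1.2 × 0.5312 × 0.3125 × 65 = 12.95 → r_n = 12.95 kips.
Interior bolts: l_c = 2.5 − 0.6875 = 1.812 in → 1.2 × 1.812 × 0.3125 × 65 = 44.18 → r_n = 30.47 kips.
R_n = 2 × 12.95 + 4 × 30.47 = 147.8 kips.
Allowable strength R_n/Ω = 147.8 / 2 = 73.9 kips.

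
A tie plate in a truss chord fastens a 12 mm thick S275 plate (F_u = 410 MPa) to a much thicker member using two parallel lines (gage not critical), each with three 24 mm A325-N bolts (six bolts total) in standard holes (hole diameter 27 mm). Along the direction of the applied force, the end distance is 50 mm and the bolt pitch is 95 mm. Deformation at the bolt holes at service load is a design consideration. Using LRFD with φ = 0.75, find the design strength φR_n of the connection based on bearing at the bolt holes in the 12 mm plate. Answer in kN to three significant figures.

1170 kN

Per bolt r_n = 1.2 l_c t F_u ≤ 2.4 d t F_u; upper limit = 2.4 × 24 × 12 × 410 / 1000 = 283.4 kN.
Edge bolt: l_c = 50 − 27/2 = 36.5 mm → 1.2 × 36.5 × 12 × 410 / 1000 = 215.5 → r_n = 215.5 kN.
Interior bolts: l_c = 95 − 27 = 68 mm → 1.2 × 68 × 12 × 410 / 1000 = 401.5 → r_n = 283.4 kN.
R_n = 2 × 215.5 + 4 × 283.4 = 1565 kN.
Design strength φR_n = 0.75 × 1565 = 1170 kN.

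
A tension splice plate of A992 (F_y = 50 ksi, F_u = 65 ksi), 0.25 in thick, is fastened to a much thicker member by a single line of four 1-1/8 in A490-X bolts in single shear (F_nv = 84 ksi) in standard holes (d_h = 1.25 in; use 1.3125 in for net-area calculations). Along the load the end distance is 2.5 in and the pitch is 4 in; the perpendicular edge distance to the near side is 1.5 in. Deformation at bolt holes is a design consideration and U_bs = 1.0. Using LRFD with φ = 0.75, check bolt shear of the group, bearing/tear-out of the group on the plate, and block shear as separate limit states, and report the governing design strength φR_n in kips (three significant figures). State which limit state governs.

82.7 kips (block shear governs)

Bolt shear: A_b = π·1.125²/4 = 0.994 in²; R_n = 84 × 0.994 × 4 × 1 = 334 kips → 0.75 × 334 = 250 kips.
Bearing: edge l_c = 1.875, r_n = 36.56 kips; interior l_c = 2.75, r_n = 43.87 kips; R_n = 36.56 + 3·43.87 = 168.2 kips → 126 kips.
Block shear: A_gv = 3.625, A_nv = 2.477, A_nt = 0.2109 in²; R_n = min(0.6F_uA_nv, 0.6F_yA_gv) + U_bs·F_u·A_nt = 110.3 kips → 82.7 kips.
Block shear governs: 82.7 kips.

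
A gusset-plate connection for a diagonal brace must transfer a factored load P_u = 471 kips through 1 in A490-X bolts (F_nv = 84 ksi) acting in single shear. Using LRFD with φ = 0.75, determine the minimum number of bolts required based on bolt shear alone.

10 bolts

A_b = π·1²/4 = 0.7854 in².
Per-bolt design strength φR_n = 0.75 × 84 × 0.7854 × 1 = 49.48 kips.
n ≥ 471 / 49.48 = 9.519 → use 10 bolts.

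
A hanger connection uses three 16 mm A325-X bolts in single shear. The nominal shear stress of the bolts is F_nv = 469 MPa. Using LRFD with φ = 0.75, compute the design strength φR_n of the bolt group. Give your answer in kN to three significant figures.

212 kN

A_b = π × 16² / 4 = 201.1 mm².
R_n = F_nv · A_b · n · n_s = 469 × 201.1 × 3 × 1 / 1000 = 282.9 kN.
Design strength φR_n = 0.75 × 282.9 = 212 kN.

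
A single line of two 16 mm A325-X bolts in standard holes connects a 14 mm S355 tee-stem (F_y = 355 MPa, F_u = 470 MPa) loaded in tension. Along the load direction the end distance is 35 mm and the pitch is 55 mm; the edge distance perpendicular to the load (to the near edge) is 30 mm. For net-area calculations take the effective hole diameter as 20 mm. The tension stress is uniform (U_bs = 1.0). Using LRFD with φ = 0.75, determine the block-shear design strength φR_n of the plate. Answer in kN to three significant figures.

276 kN

Shear plane L_v = 35 + 1·55 = 90 mm; A_gv = 90 × 14 = 1260 mm².
A_nv = (90 − 1.5·20) × 14 = 840 mm².
A_nt = (30 − 0.5·20) × 14 = 280 mm².
0.6 F_u A_nv = 236.9 kN; 0.6 F_y A_gv = 268.4 kN → shear rupture governs the shear term.
R_n = 236.9 + 1.0 × 470 × 280 / 1000 = 368.5 kN.
Design strength φR_n = 0.75 × 368.5 = 276 kN.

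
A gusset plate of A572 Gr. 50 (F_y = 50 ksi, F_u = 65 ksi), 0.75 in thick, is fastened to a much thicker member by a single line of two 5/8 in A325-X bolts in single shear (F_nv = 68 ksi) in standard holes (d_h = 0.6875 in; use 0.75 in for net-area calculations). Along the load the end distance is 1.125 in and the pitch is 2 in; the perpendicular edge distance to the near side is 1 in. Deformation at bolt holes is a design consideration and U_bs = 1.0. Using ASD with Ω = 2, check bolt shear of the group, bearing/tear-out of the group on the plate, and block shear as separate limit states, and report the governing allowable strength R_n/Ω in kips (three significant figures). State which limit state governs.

Bolt shear: A_b = π·0.625²/4 = 0.3068 in²; R_n = 68 × 0.3068 × 2 × 1 = 41.72 kips → 41.72 / 2 = 20.9 kips.
Bearing: edge l_c = 0.7812, r_n = 45.7 kips; interior l_c = 1.312, r_n = 73.12 kips; R_n = 45.7 + 1·73.12 = 118.8 kips → 59.4 kips.
Block shear: A_gv = 2.344, A_nv = 1.5, A_nt = 0.4688 in²; R_n = min(0.6F_uA_nv, 0.6F_yA_gv) + U_bs·F_u·A_nt = 88.97 kips → 44.5 kips.
Bolt shear governs: 20.9 kips.

20.9 kips (bolt shear governs)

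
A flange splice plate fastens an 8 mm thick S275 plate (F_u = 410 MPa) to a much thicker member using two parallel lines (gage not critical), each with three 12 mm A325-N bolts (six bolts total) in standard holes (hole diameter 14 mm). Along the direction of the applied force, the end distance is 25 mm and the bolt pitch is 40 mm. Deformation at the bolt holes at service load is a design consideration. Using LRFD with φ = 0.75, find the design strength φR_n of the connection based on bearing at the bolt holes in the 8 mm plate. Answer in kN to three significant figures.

Per bolt r_n = 1.2 l_c t F_u ≤ 2.4 d t F_u; upper limit = 2.4 × 12 × 8 × 410 / 1000 = 94.46 kN.
Edge bolt: l_c = 25 − 14/2 = 18 mm → 1.2 × 18 × 8 × 410 / 1000 = 70.85 → r_n = 70.85 kN.
Interior bolts: l_c = 40 − 14 = 26 mm → 1.2 × 26 × 8 × 410 / 1000 = 102.3 → r_n = 94.46 kN.
R_n = 2 × 70.85 + 4 × 94.46 = 519.6 kN.
Design strength φR_n = 0.75 × 519.6 = 390 kN.

390 kN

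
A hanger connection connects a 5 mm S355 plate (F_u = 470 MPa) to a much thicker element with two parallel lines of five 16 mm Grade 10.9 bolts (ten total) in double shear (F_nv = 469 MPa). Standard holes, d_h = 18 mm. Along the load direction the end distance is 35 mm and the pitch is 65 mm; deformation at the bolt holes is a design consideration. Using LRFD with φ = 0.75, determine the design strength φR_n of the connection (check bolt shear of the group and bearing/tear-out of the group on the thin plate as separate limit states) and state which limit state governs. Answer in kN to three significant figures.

651 kN (bearing governs)

Bolt shear: A_b = π·16²/4 = 201.1 mm²; R_n = 469 × 201.1 × 10 × 2 / 1000 = 1886 kN → 0.75 × 1886 = 1410 kN.
Bearing (1.2 l_c t F_u ≤ 2.4 d t F_u): upper limit = 2.4·16·5·470 / 1000 = 90.24 kN.
  Edge l_c = 35 − 18/2 = 26 → r_n = 73.32 kN; interior l_c = 65 − 18 = 47 → r_n = 90.24 kN.
  R_n,bearing = 2·73.32 + 8·90.24 = 868.6 kN → 0.75 × 868.6 = 651 kN.
Bearing governs: 651 kN.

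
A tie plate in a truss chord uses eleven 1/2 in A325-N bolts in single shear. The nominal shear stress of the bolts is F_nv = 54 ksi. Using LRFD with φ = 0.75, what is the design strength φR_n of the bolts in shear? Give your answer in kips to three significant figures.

A_b = π × 0.5² / 4 = 0.1963 in².
R_n = F_nv · A_b · n · n_s = 54 × 0.1963 × 11 × 1 = 116.6 kips.
Design strength φR_n = 0.75 × 116.6 = 87.5 kips.

87.5 kips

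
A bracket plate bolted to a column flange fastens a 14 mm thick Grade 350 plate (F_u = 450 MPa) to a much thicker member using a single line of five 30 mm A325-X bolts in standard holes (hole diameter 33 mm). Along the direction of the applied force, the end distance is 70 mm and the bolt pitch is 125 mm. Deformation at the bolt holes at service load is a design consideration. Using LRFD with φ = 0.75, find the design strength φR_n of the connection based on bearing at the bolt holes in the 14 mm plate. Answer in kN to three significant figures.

1660 kN

Per bolt r_n = 1.2 l_c t F_u ≤ 2.4 d t F_u; upper limit = 2.4 × 30 × 14 × 450 / 1000 = 453.6 kN.
Edge bolt: l_c = 70 − 33/2 = 53.5 mm → 1.2 × 53.5 × 14 × 450 / 1000 = 404.5 → r_n = 404.5 kN.
Interior bolts: l_c = 125 − 33 = 92 mm → 1.2 × 92 × 14 × 450 / 1000 = 695.5 → r_n = 453.6 kN.
R_n = 1 × 404.5 + 4 × 453.6 = 2219 kN.
Design strength φR_n = 0.75 × 2219 = 1660 kN.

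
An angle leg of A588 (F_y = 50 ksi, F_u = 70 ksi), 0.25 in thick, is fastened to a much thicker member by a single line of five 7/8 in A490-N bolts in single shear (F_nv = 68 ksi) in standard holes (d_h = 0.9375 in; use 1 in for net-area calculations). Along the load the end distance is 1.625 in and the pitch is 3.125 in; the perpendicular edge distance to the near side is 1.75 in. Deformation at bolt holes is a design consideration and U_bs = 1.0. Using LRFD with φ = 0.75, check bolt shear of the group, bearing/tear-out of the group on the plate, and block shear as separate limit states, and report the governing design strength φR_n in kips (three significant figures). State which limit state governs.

Bolt shear: A_b = π·0.875²/4 = 0.6013 in²; R_n = 68 × 0.6013 × 5 × 1 = 204.4 kips → 0.75 × 204.4 = 153 kips.
Bearing: edge l_c = 1.156, r_n = 24.28 kips; interior l_c = 2.188, r_n = 36.75 kips; R_n = 24.28 + 4·36.75 = 171.3 kips → 128 kips.
Block shear: A_gv = 3.531, A_nv = 2.406, A_nt = 0.3125 in²; R_n = min(0.6F_uA_nv, 0.6F_yA_gv) + U_bs·F_u·A_nt = 122.9 kips → 92.2 kips.
Block shear governs: 92.2 kips.

92.2 kips (block shear governs)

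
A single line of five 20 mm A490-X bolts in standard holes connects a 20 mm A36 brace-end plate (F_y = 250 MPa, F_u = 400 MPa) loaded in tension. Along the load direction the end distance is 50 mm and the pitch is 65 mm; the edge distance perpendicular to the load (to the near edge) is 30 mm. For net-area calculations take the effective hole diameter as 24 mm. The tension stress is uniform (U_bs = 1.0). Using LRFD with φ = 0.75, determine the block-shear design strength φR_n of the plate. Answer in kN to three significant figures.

Shear plane L_v = 50 + 4·65 = 310 mm; A_gv = 310 × 20 = 6200 mm².
A_nv = (310 − 4.5·24) × 20 = 4040 mm².
A_nt = (30 − 0.5·24) × 20 = 360 mm².
0.6 F_u A_nv = 969.6 kN; 0.6 F_y A_gv = 930 kN → shear yielding governs the shear term.
R_n = 930 + 1.0 × 400 × 360 / 1000 = 1074 kN.
Design strength φR_n = 0.75 × 1074 = 806 kN.

806 kN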